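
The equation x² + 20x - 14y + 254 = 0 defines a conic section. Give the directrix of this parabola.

Only x is squared. Complete the square in x: (x + 10)² = 14(y - 11).
Vertex (-10, 11); 4p = 14 so p = 7/2. Opens up.
Directrix is the horizontal line y = k − p = 11 − (7/2) = 15/2.

y = 15/2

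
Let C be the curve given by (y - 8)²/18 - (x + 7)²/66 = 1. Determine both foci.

(-7, 8 - 2√21) and (-7, 8 + 2√21)

Center (-7, 8). The positive term is the y-term, so the transverse axis is vertical; a² = 18, b² = 66.
c² = a² + b² = 18 + 66 = 84, so c = 2√21.
Foci lie on the vertical axis through the center: (h, k ± c).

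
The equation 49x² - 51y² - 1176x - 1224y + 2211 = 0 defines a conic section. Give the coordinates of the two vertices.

(12, -19) and (12, -5)

Rearranging, 49(x² - 24x) -51(y² + 24y) = -2211.
Complete the square: 49(x - 12)² -51(y + 12)² = -2211 + 7056 - 7344 = -2499
Dividing both sides by -2499: (y + 12)²/49 - (x - 12)²/51 = 1
Hyperbola, center (12, -12), transverse axis vertical; a² = 49, b² = 51.
a = 7. Vertices at (h, k ± a).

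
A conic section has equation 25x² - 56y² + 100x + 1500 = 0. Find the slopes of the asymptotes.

Group: 25(x² + 4x) -56y² = -1500
Complete the square in x and y: 25(x + 2)² -56y² = -1500 + 100 + 0 = -1400
Divide by -1400: y²/25 - (x + 2)²/56 = 1
Hyperbola, center (-2, 0), transverse axis vertical; a² = 25, b² = 56.
For a vertical hyperbola the asymptotes have slope ±a/b.
Here that is ±5/2√14 = ±5√14/28.

5√14/28 and -5√14/28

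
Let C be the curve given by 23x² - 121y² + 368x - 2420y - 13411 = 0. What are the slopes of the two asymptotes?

Group the x- and y-terms: 23(x² + 16x) -121(y² + 20y) = 13411
Complete the square in x and y: 23(x + 8)² -121(y + 10)² = 13411 + 1472 - 12100 = 2783
Dividing both sides by 2783: (x + 8)²/121 - (y + 10)²/23 = 1
Hyperbola, center (-8, -10), transverse axis horizontal; a² = 121, b² = 23.
For a horizontal hyperbola the asymptotes have slope ±b/a.
Here that is ±√23/11.

√23/11 and -√23/11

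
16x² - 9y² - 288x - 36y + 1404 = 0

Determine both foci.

Group the x- and y-terms: 16(x² - 18x) -9(y² + 4y) = -1404
16(x - 9)² -9(y + 2)² = -1404 + 1296 - 36 = -144
Dividing both sides by -144: (y + 2)²/16 - (x - 9)²/9 = 1
Hyperbola, center (9, -2), transverse axis vertical; a² = 16, b² = 9.
c² = a² + b² = 16 + 9 = 25, so c = 5.
Foci lie on the vertical axis through the center: (h, k ± c).

(9, -7) and (9, 3)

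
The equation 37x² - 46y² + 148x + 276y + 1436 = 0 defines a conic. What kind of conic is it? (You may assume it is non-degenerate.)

No xy term. Coefficients of x² and y² are A = 37, C = -46.
A and C have opposite signs ⇒ hyperbola.

hyperbola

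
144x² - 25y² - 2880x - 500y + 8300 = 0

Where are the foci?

(-3, -10) and (23, -10)

144(x² - 20x) -25(y² + 20y) = -8300
Complete the square: 144(x - 10)² -25(y + 10)² = -8300 + 14400 - 2500 = 3600
Dividing both sides by 3600: (x - 10)²/25 - (y + 10)²/144 = 1
Hyperbola, center (10, -10), transverse axis horizontal; a² = 25, b² = 144.
c² = a² + b² = 25 + 144 = 169, so c = 13.
Foci lie on the horizontal axis through the center: (h ± c, k).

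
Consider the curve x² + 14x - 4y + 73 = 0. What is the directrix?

y = 5

Only x is squared. Complete the square in x: (x + 7)² = 4(y - 6).
Vertex (-7, 6); 4p = 4 so p = 1. Opens up.
Directrix is the horizontal line y = k − p = 6 − (1) = 5.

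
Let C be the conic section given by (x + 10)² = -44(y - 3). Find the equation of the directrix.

Vertex (-10, 3); 4p = -44 so p = -11. Opens down.
Directrix is the horizontal line y = k − p = 3 − (-11) = 14.

y = 14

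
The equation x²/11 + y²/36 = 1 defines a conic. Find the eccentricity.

e = 5/6

Center (0, 0). The larger denominator 36 sits under the y-term, so the major axis is vertical; a² = 36, b² = 11.
c² = a² - b² = 25, so c = 5.
e = c/a = 5/6.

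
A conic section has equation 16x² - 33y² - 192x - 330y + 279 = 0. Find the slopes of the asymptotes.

4√33/33 and -4√33/33

Group: 16(x² - 12x) -33(y² + 10y) = -279
16(x - 6)² -33(y + 5)² = -279 + 576 - 825 = -528
Dividing both sides by -528: (y + 5)²/16 - (x - 6)²/33 = 1
Hyperbola, center (6, -5), transverse axis vertical; a² = 16, b² = 33.
For a vertical hyperbola the asymptotes have slope ±a/b.
Here that is ±4/√33 = ±4√33/33.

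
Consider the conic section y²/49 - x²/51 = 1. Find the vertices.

(0, -7) and (0, 7)

Center (0, 0). The positive term is the y-term, so the transverse axis is vertical; a² = 49, b² = 51.
a = 7. Vertices at (h, k ± a).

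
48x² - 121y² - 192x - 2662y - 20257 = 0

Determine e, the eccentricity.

Group the x- and y-terms: 48(x² - 4x) -121(y² + 22y) = 20257
Complete the square: 48(x - 2)² -121(y + 11)² = 20257 + 192 - 14641 = 5808
Dividing both sides by 5808: (x - 2)²/121 - (y + 11)²/48 = 1
Hyperbola, center (2, -11), transverse axis horizontal; a² = 121, b² = 48.
c² = a² + b² = 169, so c = 13.
e = c/a = 13/11.

e = 13/11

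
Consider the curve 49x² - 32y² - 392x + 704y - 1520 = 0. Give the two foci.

49(x² - 8x) -32(y² - 22y) = 1520
Completing the square gives 49(x - 4)² -32(y - 11)² = 1520 + 784 - 3872 = -1568.
Divide by -1568: (y - 11)²/49 - (x - 4)²/32 = 1
Hyperbola, center (4, 11), transverse axis vertical; a² = 49, b² = 32.
c² = a² + b² = 49 + 32 = 81, so c = 9.
Foci lie on the vertical axis through the center: (h, k ± c).

(4, 2) and (4, 20)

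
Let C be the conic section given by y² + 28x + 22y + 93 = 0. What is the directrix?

x = 8

Only y is squared. Complete the square in y: (y + 11)² = -28(x - 1).
Vertex (1, -11); 4p = -28 so p = -7. Opens left.
Directrix is the vertical line x = h − p = 1 − (-7) = 8.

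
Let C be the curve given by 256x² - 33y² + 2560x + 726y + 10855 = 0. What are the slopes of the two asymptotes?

16√33/33 and -16√33/33

Collect terms: 256(x² + 10x) -33(y² - 22y) = -10855
Complete the square: 256(x + 5)² -33(y - 11)² = -10855 + 6400 - 3993 = -8448
Dividing both sides by -8448: (y - 11)²/256 - (x + 5)²/33 = 1
Hyperbola, center (-5, 11), transverse axis vertical; a² = 256, b² = 33.
For a vertical hyperbola the asymptotes have slope ±a/b.
Here that is ±16/√33 = ±16√33/33.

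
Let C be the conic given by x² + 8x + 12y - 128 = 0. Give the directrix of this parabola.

y = 15

Only x is squared. Complete the square in x: (x + 4)² = -12(y - 12).
Vertex (-4, 12); 4p = -12 so p = -3. Opens down.
Directrix is the horizontal line y = k − p = 12 − (-3) = 15.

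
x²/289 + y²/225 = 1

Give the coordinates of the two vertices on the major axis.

Center (0, 0). The larger denominator 289 sits under the x-term, so the major axis is horizontal; a² = 289, b² = 225.
a = 17. Vertices at (h ± a, k).

(-17, 0) and (17, 0)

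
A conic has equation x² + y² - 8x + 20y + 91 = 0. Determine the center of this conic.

(x² - 8x) + (y² + 20y) = -91
Completing the square gives (x - 4)² + (y + 10)² = -91 + 16 + 100 = 25.
So (x - 4)² + (y + 10)² = 25.
Circle centered at (4, -10) with r² = 25.

(4, -10)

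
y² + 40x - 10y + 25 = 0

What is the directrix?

Only y is squared. Complete the square in y: (y - 5)² = -40x.
Vertex (0, 5); 4p = -40 so p = -10. Opens left.
Directrix is the vertical line x = h − p = 0 − (-10) = 10.

x = 10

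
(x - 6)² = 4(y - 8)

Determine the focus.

Vertex (6, 8); 4p = 4 so p = 1. Opens up.
Focus is p units from the vertex along the axis: (h, k + p).

(6, 9)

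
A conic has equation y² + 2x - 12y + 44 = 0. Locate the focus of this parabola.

(-9/2, 6)

Only y is squared. Complete the square in y: (y - 6)² = -2(x + 4).
Vertex (-4, 6); 4p = -2 so p = -1/2. Opens left.
Focus is p units from the vertex along the axis: (h + p, k).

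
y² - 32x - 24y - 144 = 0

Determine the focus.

(-1, 12)

Only y is squared. Complete the square in y: (y - 12)² = 32(x + 9).
Vertex (-9, 12); 4p = 32 so p = 8. Opens right.
Focus is p units from the vertex along the axis: (h + p, k).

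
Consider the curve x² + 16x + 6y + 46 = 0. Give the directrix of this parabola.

Only x is squared. Complete the square in x: (x + 8)² = -6(y - 3).
Vertex (-8, 3); 4p = -6 so p = -3/2. Opens down.
Directrix is the horizontal line y = k − p = 3 − (-3/2) = 9/2.

y = 9/2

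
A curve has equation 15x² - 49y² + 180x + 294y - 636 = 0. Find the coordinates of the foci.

(-14, 3) and (2, 3)

Group: 15(x² + 12x) -49(y² - 6y) = 636
Complete the square in x and y: 15(x + 6)² -49(y - 3)² = 636 + 540 - 441 = 735
Divide through by 735 to get (x + 6)²/49 - (y - 3)²/15 = 1.
Hyperbola, center (-6, 3), transverse axis horizontal; a² = 49, b² = 15.
c² = a² + b² = 49 + 15 = 64, so c = 8.
Foci lie on the horizontal axis through the center: (h ± c, k).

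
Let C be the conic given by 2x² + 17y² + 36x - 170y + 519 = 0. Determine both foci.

(-9 - √30, 5) and (-9 + √30, 5)

2(x² + 18x) + 17(y² - 10y) = -519
Complete the square in x and y: 2(x + 9)² + 17(y - 5)² = -519 + 162 + 425 = 68
Dividing both sides by 68: (x + 9)²/34 + (y - 5)²/4 = 1
Ellipse, center (-9, 5), major axis horizontal; a² = 34, b² = 4.
c² = a² - b² = 34 - 4 = 30, so c = √30.
Foci lie on the horizontal axis through the center: (h ± c, k).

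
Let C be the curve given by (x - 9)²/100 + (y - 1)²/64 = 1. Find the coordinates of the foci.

(3, 1) and (15, 1)

Center (9, 1). The larger denominator 100 sits under the x-term, so the major axis is horizontal; a² = 100, b² = 64.
c² = a² - b² = 100 - 64 = 36, so c = 6.
Foci lie on the horizontal axis through the center: (h ± c, k).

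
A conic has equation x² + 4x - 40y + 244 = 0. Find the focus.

(-2, 16)

Only x is squared. Complete the square in x: (x + 2)² = 40(y - 6).
Vertex (-2, 6); 4p = 40 so p = 10. Opens up.
Focus is p units from the vertex along the axis: (h, k + p).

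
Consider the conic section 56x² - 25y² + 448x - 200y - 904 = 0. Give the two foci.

56(x² + 8x) -25(y² + 8y) = 904
Completing the square gives 56(x + 4)² -25(y + 4)² = 904 + 896 - 400 = 1400.
Divide through by 1400 to get (x + 4)²/25 - (y + 4)²/56 = 1.
Hyperbola, center (-4, -4), transverse axis horizontal; a² = 25, b² = 56.
c² = a² + b² = 25 + 56 = 81, so c = 9.
Foci lie on the horizontal axis through the center: (h ± c, k).

(-13, -4) and (5, -4)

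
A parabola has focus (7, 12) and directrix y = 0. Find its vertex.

The vertex is the midpoint between the focus and the directrix along the axis of symmetry.
Axis is vertical (directrix is horizontal). Vertex y-coordinate = (12 + 0)/2 = 6; x-coordinate = 7.

(7, 6)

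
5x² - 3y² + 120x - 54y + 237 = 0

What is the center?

Collect terms: 5(x² + 24x) -3(y² + 18y) = -237
Complete the square in x and y: 5(x + 12)² -3(y + 9)² = -237 + 720 - 243 = 240
Divide by 240: (x + 12)²/48 - (y + 9)²/80 = 1
Hyperbola with center (-12, -9).

(-12, -9)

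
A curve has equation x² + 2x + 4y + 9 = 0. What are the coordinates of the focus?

(-1, -3)

Only x is squared. Complete the square in x: (x + 1)² = -4(y + 2).
Vertex (-1, -2); 4p = -4 so p = -1. Opens down.
Focus is p units from the vertex along the axis: (h, k + p).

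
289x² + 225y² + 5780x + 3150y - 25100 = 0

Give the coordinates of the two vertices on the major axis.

(-10, -24) and (-10, 10)

Collect terms: 289(x² + 20x) + 225(y² + 14y) = 25100
Complete the square in x and y: 289(x + 10)² + 225(y + 7)² = 25100 + 28900 + 11025 = 65025
Dividing both sides by 65025: (x + 10)²/225 + (y + 7)²/289 = 1
Ellipse, center (-10, -7), major axis vertical; a² = 289, b² = 225.
a = 17. Vertices at (h, k ± a).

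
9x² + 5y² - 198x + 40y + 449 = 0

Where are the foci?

(11, -12) and (11, 4)

9(x² - 22x) + 5(y² + 8y) = -449
9(x - 11)² + 5(y + 4)² = -449 + 1089 + 80 = 720
Divide through by 720 to get (x - 11)²/80 + (y + 4)²/144 = 1.
Ellipse, center (11, -4), major axis vertical; a² = 144, b² = 80.
c² = a² - b² = 144 - 80 = 64, so c = 8.
Foci lie on the vertical axis through the center: (h, k ± c).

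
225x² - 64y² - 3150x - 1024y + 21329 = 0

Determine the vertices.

(7, -23) and (7, 7)

Group the x- and y-terms: 225(x² - 14x) -64(y² + 16y) = -21329
Complete the square: 225(x - 7)² -64(y + 8)² = -21329 + 11025 - 4096 = -14400
Divide by -14400: (y + 8)²/225 - (x - 7)²/64 = 1
Hyperbola, center (7, -8), transverse axis vertical; a² = 225, b² = 64.
a = 15. Vertices at (h, k ± a).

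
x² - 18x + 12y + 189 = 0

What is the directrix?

Only x is squared. Complete the square in x: (x - 9)² = -12(y + 9).
Vertex (9, -9); 4p = -12 so p = -3. Opens down.
Directrix is the horizontal line y = k − p = -9 − (-3) = -6.

y = -6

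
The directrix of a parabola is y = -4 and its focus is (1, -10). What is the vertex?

(1, -7)

The vertex is the midpoint between the focus and the directrix along the axis of symmetry.
Axis is vertical (directrix is horizontal). Vertex y-coordinate = (-10 + (-4))/2 = -7; x-coordinate = 1.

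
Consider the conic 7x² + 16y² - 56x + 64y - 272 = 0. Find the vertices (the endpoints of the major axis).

Group: 7(x² - 8x) + 16(y² + 4y) = 272
Complete the square: 7(x - 4)² + 16(y + 2)² = 272 + 112 + 64 = 448
Dividing both sides by 448: (x - 4)²/64 + (y + 2)²/28 = 1
Ellipse, center (4, -2), major axis horizontal; a² = 64, b² = 28.
a = 8. Vertices at (h ± a, k).

(-4, -2) and (12, -2)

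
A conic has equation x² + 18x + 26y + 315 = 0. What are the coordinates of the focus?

Only x is squared. Complete the square in x: (x + 9)² = -26(y + 9).
Vertex (-9, -9); 4p = -26 so p = -13/2. Opens down.
Focus is p units from the vertex along the axis: (h, k + p).

(-9, -31/2)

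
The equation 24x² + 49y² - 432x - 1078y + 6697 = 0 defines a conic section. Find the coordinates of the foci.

Group: 24(x² - 18x) + 49(y² - 22y) = -6697
Complete the square in x and y: 24(x - 9)² + 49(y - 11)² = -6697 + 1944 + 5929 = 1176
Dividing both sides by 1176: (x - 9)²/49 + (y - 11)²/24 = 1
Ellipse, center (9, 11), major axis horizontal; a² = 49, b² = 24.
c² = a² - b² = 49 - 24 = 25, so c = 5.
Foci lie on the horizontal axis through the center: (h ± c, k).

(4, 11) and (14, 11)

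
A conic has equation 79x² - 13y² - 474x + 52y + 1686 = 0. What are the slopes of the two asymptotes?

√1027/13 and -√1027/13

Rearranging, 79(x² - 6x) -13(y² - 4y) = -1686.
Completing the square gives 79(x - 3)² -13(y - 2)² = -1686 + 711 - 52 = -1027.
Divide through by -1027 to get (y - 2)²/79 - (x - 3)²/13 = 1.
Hyperbola, center (3, 2), transverse axis vertical; a² = 79, b² = 13.
For a vertical hyperbola the asymptotes have slope ±a/b.
Here that is ±√79/√13 = ±√1027/13.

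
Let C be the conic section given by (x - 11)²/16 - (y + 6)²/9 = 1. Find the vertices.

Center (11, -6). The positive term is the x-term, so the transverse axis is horizontal; a² = 16, b² = 9.
a = 4. Vertices at (h ± a, k).

(7, -6) and (15, -6)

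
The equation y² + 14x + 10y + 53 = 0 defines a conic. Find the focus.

Only y is squared. Complete the square in y: (y + 5)² = -14(x + 2).
Vertex (-2, -5); 4p = -14 so p = -7/2. Opens left.
Focus is p units from the vertex along the axis: (h + p, k).

(-11/2, -5)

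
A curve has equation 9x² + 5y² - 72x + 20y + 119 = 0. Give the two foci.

(4, -4) and (4, 0)

Collect terms: 9(x² - 8x) + 5(y² + 4y) = -119
9(x - 4)² + 5(y + 2)² = -119 + 144 + 20 = 45
Dividing both sides by 45: (x - 4)²/5 + (y + 2)²/9 = 1
Ellipse, center (4, -2), major axis vertical; a² = 9, b² = 5.
c² = a² - b² = 9 - 5 = 4, so c = 2.
Foci lie on the vertical axis through the center: (h, k ± c).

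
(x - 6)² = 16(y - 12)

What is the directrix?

y = 8

Vertex (6, 12); 4p = 16 so p = 4. Opens up.
Directrix is the horizontal line y = k − p = 12 − (4) = 8.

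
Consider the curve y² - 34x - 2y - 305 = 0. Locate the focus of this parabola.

(-1/2, 1)

Only y is squared. Complete the square in y: (y - 1)² = 34(x + 9).
Vertex (-9, 1); 4p = 34 so p = 17/2. Opens right.
Focus is p units from the vertex along the axis: (h + p, k).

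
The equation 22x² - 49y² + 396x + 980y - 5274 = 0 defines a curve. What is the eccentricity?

Collect terms: 22(x² + 18x) -49(y² - 20y) = 5274
Completing the square gives 22(x + 9)² -49(y - 10)² = 5274 + 1782 - 4900 = 2156.
Divide by 2156: (x + 9)²/98 - (y - 10)²/44 = 1
Hyperbola, center (-9, 10), transverse axis horizontal; a² = 98, b² = 44.
c² = a² + b² = 142, so c = √142.
e = c/a = √142/7√2 = √71/7.

e = √71/7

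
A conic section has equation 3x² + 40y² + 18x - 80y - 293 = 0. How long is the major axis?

Collect terms: 3(x² + 6x) + 40(y² - 2y) = 293
3(x + 3)² + 40(y - 1)² = 293 + 27 + 40 = 360
Divide through by 360 to get (x + 3)²/120 + (y - 1)²/9 = 1.
Ellipse, center (-3, 1), major axis horizontal; a² = 120, b² = 9.
a² = 120 so a = 2√30; the major axis has length 2a = 4√30.

4√30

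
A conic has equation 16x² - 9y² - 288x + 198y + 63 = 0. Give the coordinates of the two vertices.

Group: 16(x² - 18x) -9(y² - 22y) = -63
Complete the square in x and y: 16(x - 9)² -9(y - 11)² = -63 + 1296 - 1089 = 144
Dividing both sides by 144: (x - 9)²/9 - (y - 11)²/16 = 1
Hyperbola, center (9, 11), transverse axis horizontal; a² = 9, b² = 16.
a = 3. Vertices at (h ± a, k).

(6, 11) and (12, 11)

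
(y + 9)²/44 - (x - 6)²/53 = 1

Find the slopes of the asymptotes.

2√583/53 and -2√583/53

Center (6, -9). The positive term is the y-term, so the transverse axis is vertical; a² = 44, b² = 53.
For a vertical hyperbola the asymptotes have slope ±a/b.
Here that is ±2√11/√53 = ±2√583/53.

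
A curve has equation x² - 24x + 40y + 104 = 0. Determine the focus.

Only x is squared. Complete the square in x: (x - 12)² = -40(y - 1).
Vertex (12, 1); 4p = -40 so p = -10. Opens down.
Focus is p units from the vertex along the axis: (h, k + p).

(12, -9)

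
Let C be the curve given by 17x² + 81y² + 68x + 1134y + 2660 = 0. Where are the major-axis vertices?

Collect terms: 17(x² + 4x) + 81(y² + 14y) = -2660
17(x + 2)² + 81(y + 7)² = -2660 + 68 + 3969 = 1377
Divide by 1377: (x + 2)²/81 + (y + 7)²/17 = 1
Ellipse, center (-2, -7), major axis horizontal; a² = 81, b² = 17.
a = 9. Vertices at (h ± a, k).

(-11, -7) and (7, -7)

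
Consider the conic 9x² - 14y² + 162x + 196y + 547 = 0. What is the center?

(-9, 7)

Rearranging, 9(x² + 18x) -14(y² - 14y) = -547.
Completing the square gives 9(x + 9)² -14(y - 7)² = -547 + 729 - 686 = -504.
Divide by -504: (y - 7)²/36 - (x + 9)²/56 = 1
Hyperbola with center (-9, 7).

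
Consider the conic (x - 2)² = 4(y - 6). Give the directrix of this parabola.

Vertex (2, 6); 4p = 4 so p = 1. Opens up.
Directrix is the horizontal line y = k − p = 6 − (1) = 5.

y = 5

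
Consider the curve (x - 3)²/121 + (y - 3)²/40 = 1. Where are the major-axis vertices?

(-8, 3) and (14, 3)

Center (3, 3). The larger denominator 121 sits under the x-term, so the major axis is horizontal; a² = 121, b² = 40.
a = 11. Vertices at (h ± a, k).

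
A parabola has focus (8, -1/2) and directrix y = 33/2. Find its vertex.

(8, 8)

The vertex is the midpoint between the focus and the directrix along the axis of symmetry.
Axis is vertical (directrix is horizontal). Vertex y-coordinate = (-1/2 + 33/2)/2 = 8; x-coordinate = 8.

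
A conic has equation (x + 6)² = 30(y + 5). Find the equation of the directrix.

Vertex (-6, -5); 4p = 30 so p = 15/2. Opens up.
Directrix is the horizontal line y = k − p = -5 − (15/2) = -25/2.

y = -25/2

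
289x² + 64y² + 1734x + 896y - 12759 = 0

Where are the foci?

(-3, -22) and (-3, 8)

Group the x- and y-terms: 289(x² + 6x) + 64(y² + 14y) = 12759
Completing the square gives 289(x + 3)² + 64(y + 7)² = 12759 + 2601 + 3136 = 18496.
Dividing both sides by 18496: (x + 3)²/64 + (y + 7)²/289 = 1
Ellipse, center (-3, -7), major axis vertical; a² = 289, b² = 64.
c² = a² - b² = 289 - 64 = 225, so c = 15.
Foci lie on the vertical axis through the center: (h, k ± c).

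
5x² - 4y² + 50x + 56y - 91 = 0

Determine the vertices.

(-7, 7) and (-3, 7)

Collect terms: 5(x² + 10x) -4(y² - 14y) = 91
Completing the square gives 5(x + 5)² -4(y - 7)² = 91 + 125 - 196 = 20.
Divide by 20: (x + 5)²/4 - (y - 7)²/5 = 1
Hyperbola, center (-5, 7), transverse axis horizontal; a² = 4, b² = 5.
a = 2. Vertices at (h ± a, k).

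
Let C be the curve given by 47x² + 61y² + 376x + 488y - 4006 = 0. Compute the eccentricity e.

Collect terms: 47(x² + 8x) + 61(y² + 8y) = 4006
Complete the square in x and y: 47(x + 4)² + 61(y + 4)² = 4006 + 752 + 976 = 5734
Divide by 5734: (x + 4)²/122 + (y + 4)²/94 = 1
Ellipse, center (-4, -4), major axis horizontal; a² = 122, b² = 94.
c² = a² - b² = 28, so c = 2√7.
e = c/a = 2√7/√122 = √854/61.

e = √854/61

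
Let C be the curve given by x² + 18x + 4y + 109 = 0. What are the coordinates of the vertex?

Only x is squared. Complete the square in x: (x + 9)² = -4(y + 7).
Vertex (-9, -7); 4p = -4 so p = -1. Opens down.

(-9, -7)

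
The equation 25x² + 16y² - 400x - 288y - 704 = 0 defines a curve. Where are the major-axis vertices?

Group the x- and y-terms: 25(x² - 16x) + 16(y² - 18y) = 704
Completing the square gives 25(x - 8)² + 16(y - 9)² = 704 + 1600 + 1296 = 3600.
Divide through by 3600 to get (x - 8)²/144 + (y - 9)²/225 = 1.
Ellipse, center (8, 9), major axis vertical; a² = 225, b² = 144.
a = 15. Vertices at (h, k ± a).

(8, -6) and (8, 24)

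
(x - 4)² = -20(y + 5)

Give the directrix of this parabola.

Vertex (4, -5); 4p = -20 so p = -5. Opens down.
Directrix is the horizontal line y = k − p = -5 − (-5) = 0.

y = 0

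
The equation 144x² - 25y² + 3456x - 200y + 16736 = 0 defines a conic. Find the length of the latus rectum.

144(x² + 24x) -25(y² + 8y) = -16736
Completing the square gives 144(x + 12)² -25(y + 4)² = -16736 + 20736 - 400 = 3600.
Divide by 3600: (x + 12)²/25 - (y + 4)²/144 = 1
Hyperbola, center (-12, -4), transverse axis horizontal; a² = 25, b² = 144.
Latus rectum length = 2b²/a = 2·144/5 = 288/5.

288/5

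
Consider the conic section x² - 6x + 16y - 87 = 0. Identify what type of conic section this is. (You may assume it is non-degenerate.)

No xy term. Coefficients of x² and y² are A = 1, C = 0.
Exactly one squared variable ⇒ parabola.

parabola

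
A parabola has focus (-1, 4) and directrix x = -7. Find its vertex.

(-4, 4)

The vertex is the midpoint between the focus and the directrix along the axis of symmetry.
Axis is horizontal (directrix is vertical). Vertex x-coordinate = (-1 + (-7))/2 = -4; y-coordinate = 4.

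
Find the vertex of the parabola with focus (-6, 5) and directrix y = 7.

(-6, 6)

The vertex is the midpoint between the focus and the directrix along the axis of symmetry.
Axis is vertical (directrix is horizontal). Vertex y-coordinate = (5 + 7)/2 = 6; x-coordinate = -6.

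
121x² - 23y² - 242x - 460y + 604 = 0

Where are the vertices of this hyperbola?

Group the x- and y-terms: 121(x² - 2x) -23(y² + 20y) = -604
Completing the square gives 121(x - 1)² -23(y + 10)² = -604 + 121 - 2300 = -2783.
Dividing both sides by -2783: (y + 10)²/121 - (x - 1)²/23 = 1
Hyperbola, center (1, -10), transverse axis vertical; a² = 121, b² = 23.
a = 11. Vertices at (h, k ± a).

(1, -21) and (1, 1)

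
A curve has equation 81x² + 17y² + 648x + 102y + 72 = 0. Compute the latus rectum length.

34/9

Collect terms: 81(x² + 8x) + 17(y² + 6y) = -72
Complete the square in x and y: 81(x + 4)² + 17(y + 3)² = -72 + 1296 + 153 = 1377
Dividing both sides by 1377: (x + 4)²/17 + (y + 3)²/81 = 1
Ellipse, center (-4, -3), major axis vertical; a² = 81, b² = 17.
Latus rectum length = 2b²/a = 2·17/9 = 34/9.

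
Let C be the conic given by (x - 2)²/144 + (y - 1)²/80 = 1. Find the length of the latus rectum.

40/3

Center (2, 1). The larger denominator 144 sits under the x-term, so the major axis is horizontal; a² = 144, b² = 80.
Latus rectum length = 2b²/a = 2·80/12 = 40/3.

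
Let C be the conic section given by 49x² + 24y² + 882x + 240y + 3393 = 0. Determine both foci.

49(x² + 18x) + 24(y² + 10y) = -3393
Complete the square in x and y: 49(x + 9)² + 24(y + 5)² = -3393 + 3969 + 600 = 1176
Divide by 1176: (x + 9)²/24 + (y + 5)²/49 = 1
Ellipse, center (-9, -5), major axis vertical; a² = 49, b² = 24.
c² = a² - b² = 49 - 24 = 25, so c = 5.
Foci lie on the vertical axis through the center: (h, k ± c).

(-9, -10) and (-9, 0)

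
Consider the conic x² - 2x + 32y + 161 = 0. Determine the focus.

(1, -13)

Only x is squared. Complete the square in x: (x - 1)² = -32(y + 5).
Vertex (1, -5); 4p = -32 so p = -8. Opens down.
Focus is p units from the vertex along the axis: (h, k + p).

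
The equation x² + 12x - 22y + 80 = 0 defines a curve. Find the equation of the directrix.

Only x is squared. Complete the square in x: (x + 6)² = 22(y - 2).
Vertex (-6, 2); 4p = 22 so p = 11/2. Opens up.
Directrix is the horizontal line y = k − p = 2 − (11/2) = -7/2.

y = -7/2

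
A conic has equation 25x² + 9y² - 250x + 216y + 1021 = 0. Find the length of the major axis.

20

Group the x- and y-terms: 25(x² - 10x) + 9(y² + 24y) = -1021
Complete the square in x and y: 25(x - 5)² + 9(y + 12)² = -1021 + 625 + 1296 = 900
Dividing both sides by 900: (x - 5)²/36 + (y + 12)²/100 = 1
Ellipse, center (5, -12), major axis vertical; a² = 100, b² = 36.
a² = 100 so a = 10; the major axis has length 2a = 20.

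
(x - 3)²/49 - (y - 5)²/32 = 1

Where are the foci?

Center (3, 5). The positive term is the x-term, so the transverse axis is horizontal; a² = 49, b² = 32.
c² = a² + b² = 49 + 32 = 81, so c = 9.
Foci lie on the horizontal axis through the center: (h ± c, k).

(-6, 5) and (12, 5)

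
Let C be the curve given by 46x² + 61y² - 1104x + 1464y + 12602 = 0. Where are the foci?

(12 - √15, -12) and (12 + √15, -12)

Rearranging, 46(x² - 24x) + 61(y² + 24y) = -12602.
Completing the square gives 46(x - 12)² + 61(y + 12)² = -12602 + 6624 + 8784 = 2806.
Divide by 2806: (x - 12)²/61 + (y + 12)²/46 = 1
Ellipse, center (12, -12), major axis horizontal; a² = 61, b² = 46.
c² = a² - b² = 61 - 46 = 15, so c = √15.
Foci lie on the horizontal axis through the center: (h ± c, k).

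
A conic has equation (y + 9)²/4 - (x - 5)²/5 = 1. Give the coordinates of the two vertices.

Center (5, -9). The positive term is the y-term, so the transverse axis is vertical; a² = 4, b² = 5.
a = 2. Vertices at (h, k ± a).

(5, -11) and (5, -7)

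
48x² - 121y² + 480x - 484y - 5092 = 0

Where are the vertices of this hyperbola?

48(x² + 10x) -121(y² + 4y) = 5092
Complete the square: 48(x + 5)² -121(y + 2)² = 5092 + 1200 - 484 = 5808
Divide by 5808: (x + 5)²/121 - (y + 2)²/48 = 1
Hyperbola, center (-5, -2), transverse axis horizontal; a² = 121, b² = 48.
a = 11. Vertices at (h ± a, k).

(-16, -2) and (6, -2)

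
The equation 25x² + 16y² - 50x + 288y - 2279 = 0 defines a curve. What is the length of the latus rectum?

Collect terms: 25(x² - 2x) + 16(y² + 18y) = 2279
Completing the square gives 25(x - 1)² + 16(y + 9)² = 2279 + 25 + 1296 = 3600.
Divide by 3600: (x - 1)²/144 + (y + 9)²/225 = 1
Ellipse, center (1, -9), major axis vertical; a² = 225, b² = 144.
Latus rectum length = 2b²/a = 2·144/15 = 96/5.

96/5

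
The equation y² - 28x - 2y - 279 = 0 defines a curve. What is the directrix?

x = -17

Only y is squared. Complete the square in y: (y - 1)² = 28(x + 10).
Vertex (-10, 1); 4p = 28 so p = 7. Opens right.
Directrix is the vertical line x = h − p = -10 − (7) = -17.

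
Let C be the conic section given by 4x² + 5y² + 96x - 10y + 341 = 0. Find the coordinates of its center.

(-12, 1)

Group the x- and y-terms: 4(x² + 24x) + 5(y² - 2y) = -341
Complete the square in x and y: 4(x + 12)² + 5(y - 1)² = -341 + 576 + 5 = 240
Divide through by 240 to get (x + 12)²/60 + (y - 1)²/48 = 1.
Ellipse with center (-12, 1).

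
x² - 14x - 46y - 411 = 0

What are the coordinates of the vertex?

(7, -10)

Only x is squared. Complete the square in x: (x - 7)² = 46(y + 10).
Vertex (7, -10); 4p = 46 so p = 23/2. Opens up.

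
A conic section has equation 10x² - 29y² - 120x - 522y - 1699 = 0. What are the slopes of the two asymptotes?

Rearranging, 10(x² - 12x) -29(y² + 18y) = 1699.
Complete the square: 10(x - 6)² -29(y + 9)² = 1699 + 360 - 2349 = -290
Dividing both sides by -290: (y + 9)²/10 - (x - 6)²/29 = 1
Hyperbola, center (6, -9), transverse axis vertical; a² = 10, b² = 29.
For a vertical hyperbola the asymptotes have slope ±a/b.
Here that is ±√10/√29 = ±√290/29.

√290/29 and -√290/29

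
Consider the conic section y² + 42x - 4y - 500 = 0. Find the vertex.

(12, 2)

Only y is squared. Complete the square in y: (y - 2)² = -42(x - 12).
Vertex (12, 2); 4p = -42 so p = -21/2. Opens left.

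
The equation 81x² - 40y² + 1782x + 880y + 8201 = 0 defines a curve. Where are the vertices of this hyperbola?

Group the x- and y-terms: 81(x² + 22x) -40(y² - 22y) = -8201
Completing the square gives 81(x + 11)² -40(y - 11)² = -8201 + 9801 - 4840 = -3240.
Dividing both sides by -3240: (y - 11)²/81 - (x + 11)²/40 = 1
Hyperbola, center (-11, 11), transverse axis vertical; a² = 81, b² = 40.
a = 9. Vertices at (h, k ± a).

(-11, 2) and (-11, 20)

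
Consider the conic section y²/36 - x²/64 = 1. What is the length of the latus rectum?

64/3

Center (0, 0). The positive term is the y-term, so the transverse axis is vertical; a² = 36, b² = 64.
Latus rectum length = 2b²/a = 2·64/6 = 64/3.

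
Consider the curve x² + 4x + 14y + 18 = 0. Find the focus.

(-2, -9/2)

Only x is squared. Complete the square in x: (x + 2)² = -14(y + 1).
Vertex (-2, -1); 4p = -14 so p = -7/2. Opens down.
Focus is p units from the vertex along the axis: (h, k + p).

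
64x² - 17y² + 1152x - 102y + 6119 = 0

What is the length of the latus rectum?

Group the x- and y-terms: 64(x² + 18x) -17(y² + 6y) = -6119
64(x + 9)² -17(y + 3)² = -6119 + 5184 - 153 = -1088
Dividing both sides by -1088: (y + 3)²/64 - (x + 9)²/17 = 1
Hyperbola, center (-9, -3), transverse axis vertical; a² = 64, b² = 17.
Latus rectum length = 2b²/a = 2·17/8 = 17/4.

17/4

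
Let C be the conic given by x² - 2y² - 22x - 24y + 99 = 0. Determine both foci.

(11, -6 - 5√3) and (11, -6 + 5√3)

Group: (x² - 22x) -2(y² + 12y) = -99
Complete the square in x and y: (x - 11)² -2(y + 6)² = -99 + 121 - 72 = -50
Dividing both sides by -50: (y + 6)²/25 - (x - 11)²/50 = 1
Hyperbola, center (11, -6), transverse axis vertical; a² = 25, b² = 50.
c² = a² + b² = 25 + 50 = 75, so c = 5√3.
Foci lie on the vertical axis through the center: (h, k ± c).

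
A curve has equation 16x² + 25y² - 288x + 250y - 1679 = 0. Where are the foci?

Rearranging, 16(x² - 18x) + 25(y² + 10y) = 1679.
16(x - 9)² + 25(y + 5)² = 1679 + 1296 + 625 = 3600
Dividing both sides by 3600: (x - 9)²/225 + (y + 5)²/144 = 1
Ellipse, center (9, -5), major axis horizontal; a² = 225, b² = 144.
c² = a² - b² = 225 - 144 = 81, so c = 9.
Foci lie on the horizontal axis through the center: (h ± c, k).

(0, -5) and (18, -5)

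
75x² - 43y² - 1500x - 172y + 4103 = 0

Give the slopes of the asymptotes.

75(x² - 20x) -43(y² + 4y) = -4103
Completing the square gives 75(x - 10)² -43(y + 2)² = -4103 + 7500 - 172 = 3225.
Divide by 3225: (x - 10)²/43 - (y + 2)²/75 = 1
Hyperbola, center (10, -2), transverse axis horizontal; a² = 43, b² = 75.
For a horizontal hyperbola the asymptotes have slope ±b/a.
Here that is ±5√3/√43 = ±5√129/43.

5√129/43 and -5√129/43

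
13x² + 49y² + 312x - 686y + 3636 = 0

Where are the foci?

13(x² + 24x) + 49(y² - 14y) = -3636
Complete the square in x and y: 13(x + 12)² + 49(y - 7)² = -3636 + 1872 + 2401 = 637
Divide through by 637 to get (x + 12)²/49 + (y - 7)²/13 = 1.
Ellipse, center (-12, 7), major axis horizontal; a² = 49, b² = 13.
c² = a² - b² = 49 - 13 = 36, so c = 6.
Foci lie on the horizontal axis through the center: (h ± c, k).

(-18, 7) and (-6, 7)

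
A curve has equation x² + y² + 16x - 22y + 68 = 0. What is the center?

Rearranging, (x² + 16x) + (y² - 22y) = -68.
(x + 8)² + (y - 11)² = -68 + 64 + 121 = 117
So (x + 8)² + (y - 11)² = 117.
Circle centered at (-8, 11) with r² = 117.

(-8, 11)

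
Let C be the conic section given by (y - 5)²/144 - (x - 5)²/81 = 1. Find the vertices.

(5, -7) and (5, 17)

Center (5, 5). The positive term is the y-term, so the transverse axis is vertical; a² = 144, b² = 81.
a = 12. Vertices at (h, k ± a).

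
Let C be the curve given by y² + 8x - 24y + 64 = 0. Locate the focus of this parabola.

(8, 12)

Only y is squared. Complete the square in y: (y - 12)² = -8(x - 10).
Vertex (10, 12); 4p = -8 so p = -2. Opens left.
Focus is p units from the vertex along the axis: (h + p, k).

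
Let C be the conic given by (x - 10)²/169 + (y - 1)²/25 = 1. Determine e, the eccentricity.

Center (10, 1). The larger denominator 169 sits under the x-term, so the major axis is horizontal; a² = 169, b² = 25.
c² = a² - b² = 144, so c = 12.
e = c/a = 12/13.

e = 12/13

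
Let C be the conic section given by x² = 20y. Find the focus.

Vertex (0, 0); 4p = 20 so p = 5. Opens up.
Focus is p units from the vertex along the axis: (h, k + p).

(0, 5)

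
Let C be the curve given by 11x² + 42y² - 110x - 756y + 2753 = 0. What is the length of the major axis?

11(x² - 10x) + 42(y² - 18y) = -2753
Complete the square in x and y: 11(x - 5)² + 42(y - 9)² = -2753 + 275 + 3402 = 924
Divide through by 924 to get (x - 5)²/84 + (y - 9)²/22 = 1.
Ellipse, center (5, 9), major axis horizontal; a² = 84, b² = 22.
a² = 84 so a = 2√21; the major axis has length 2a = 4√21.

4√21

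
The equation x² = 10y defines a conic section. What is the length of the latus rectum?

Vertex (0, 0); 4p = 10 so p = 5/2. Opens up.
Latus rectum length = |4p| = 10.

10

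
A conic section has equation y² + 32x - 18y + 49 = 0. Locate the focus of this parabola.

(-7, 9)

Only y is squared. Complete the square in y: (y - 9)² = -32(x - 1).
Vertex (1, 9); 4p = -32 so p = -8. Opens left.
Focus is p units from the vertex along the axis: (h + p, k).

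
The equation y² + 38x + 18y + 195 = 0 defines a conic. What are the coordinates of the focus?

Only y is squared. Complete the square in y: (y + 9)² = -38(x + 3).
Vertex (-3, -9); 4p = -38 so p = -19/2. Opens left.
Focus is p units from the vertex along the axis: (h + p, k).

(-25/2, -9)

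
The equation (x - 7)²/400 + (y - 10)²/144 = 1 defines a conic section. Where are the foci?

(-9, 10) and (23, 10)

Center (7, 10). The larger denominator 400 sits under the x-term, so the major axis is horizontal; a² = 400, b² = 144.
c² = a² - b² = 400 - 144 = 256, so c = 16.
Foci lie on the horizontal axis through the center: (h ± c, k).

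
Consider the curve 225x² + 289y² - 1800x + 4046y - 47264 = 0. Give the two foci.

Rearranging, 225(x² - 8x) + 289(y² + 14y) = 47264.
225(x - 4)² + 289(y + 7)² = 47264 + 3600 + 14161 = 65025
Dividing both sides by 65025: (x - 4)²/289 + (y + 7)²/225 = 1
Ellipse, center (4, -7), major axis horizontal; a² = 289, b² = 225.
c² = a² - b² = 289 - 225 = 64, so c = 8.
Foci lie on the horizontal axis through the center: (h ± c, k).

(-4, -7) and (12, -7)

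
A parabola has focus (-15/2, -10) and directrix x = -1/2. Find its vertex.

(-4, -10)

The vertex is the midpoint between the focus and the directrix along the axis of symmetry.
Axis is horizontal (directrix is vertical). Vertex x-coordinate = (-15/2 + (-1/2))/2 = -4; y-coordinate = -10.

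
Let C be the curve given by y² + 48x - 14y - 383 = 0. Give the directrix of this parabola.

x = 21

Only y is squared. Complete the square in y: (y - 7)² = -48(x - 9).
Vertex (9, 7); 4p = -48 so p = -12. Opens left.
Directrix is the vertical line x = h − p = 9 − (-12) = 21.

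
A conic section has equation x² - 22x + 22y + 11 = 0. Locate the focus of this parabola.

(11, -1/2)

Only x is squared. Complete the square in x: (x - 11)² = -22(y - 5).
Vertex (11, 5); 4p = -22 so p = -11/2. Opens down.
Focus is p units from the vertex along the axis: (h, k + p).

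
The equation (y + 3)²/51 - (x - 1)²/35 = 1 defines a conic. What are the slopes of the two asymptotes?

Center (1, -3). The positive term is the y-term, so the transverse axis is vertical; a² = 51, b² = 35.
For a vertical hyperbola the asymptotes have slope ±a/b.
Here that is ±√51/√35 = ±√1785/35.

√1785/35 and -√1785/35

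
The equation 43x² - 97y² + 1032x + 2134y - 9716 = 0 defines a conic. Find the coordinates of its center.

(-12, 11)

Group: 43(x² + 24x) -97(y² - 22y) = 9716
Complete the square: 43(x + 12)² -97(y - 11)² = 9716 + 6192 - 11737 = 4171
Divide through by 4171 to get (x + 12)²/97 - (y - 11)²/43 = 1.
Hyperbola with center (-12, 11).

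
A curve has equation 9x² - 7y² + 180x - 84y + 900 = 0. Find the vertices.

(-10, -12) and (-10, 0)

Rearranging, 9(x² + 20x) -7(y² + 12y) = -900.
Completing the square gives 9(x + 10)² -7(y + 6)² = -900 + 900 - 252 = -252.
Dividing both sides by -252: (y + 6)²/36 - (x + 10)²/28 = 1
Hyperbola, center (-10, -6), transverse axis vertical; a² = 36, b² = 28.
a = 6. Vertices at (h, k ± a).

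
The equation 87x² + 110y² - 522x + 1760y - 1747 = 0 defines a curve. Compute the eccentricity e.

Rearranging, 87(x² - 6x) + 110(y² + 16y) = 1747.
Completing the square gives 87(x - 3)² + 110(y + 8)² = 1747 + 783 + 7040 = 9570.
Divide by 9570: (x - 3)²/110 + (y + 8)²/87 = 1
Ellipse, center (3, -8), major axis horizontal; a² = 110, b² = 87.
c² = a² - b² = 23, so c = √23.
e = c/a = √23/√110 = √2530/110.

e = √2530/110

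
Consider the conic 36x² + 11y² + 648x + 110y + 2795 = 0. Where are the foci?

36(x² + 18x) + 11(y² + 10y) = -2795
36(x + 9)² + 11(y + 5)² = -2795 + 2916 + 275 = 396
Divide by 396: (x + 9)²/11 + (y + 5)²/36 = 1
Ellipse, center (-9, -5), major axis vertical; a² = 36, b² = 11.
c² = a² - b² = 36 - 11 = 25, so c = 5.
Foci lie on the vertical axis through the center: (h, k ± c).

(-9, -10) and (-9, 0)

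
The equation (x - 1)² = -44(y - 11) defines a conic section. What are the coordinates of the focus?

Vertex (1, 11); 4p = -44 so p = -11. Opens down.
Focus is p units from the vertex along the axis: (h, k + p).

(1, 0)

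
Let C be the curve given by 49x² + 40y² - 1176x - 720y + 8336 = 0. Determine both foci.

(12, 6) and (12, 12)

Group: 49(x² - 24x) + 40(y² - 18y) = -8336
Complete the square: 49(x - 12)² + 40(y - 9)² = -8336 + 7056 + 3240 = 1960
Divide by 1960: (x - 12)²/40 + (y - 9)²/49 = 1
Ellipse, center (12, 9), major axis vertical; a² = 49, b² = 40.
c² = a² - b² = 49 - 40 = 9, so c = 3.
Foci lie on the vertical axis through the center: (h, k ± c).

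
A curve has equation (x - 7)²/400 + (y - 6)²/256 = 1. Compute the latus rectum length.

Center (7, 6). The larger denominator 400 sits under the x-term, so the major axis is horizontal; a² = 400, b² = 256.
Latus rectum length = 2b²/a = 2·256/20 = 128/5.

128/5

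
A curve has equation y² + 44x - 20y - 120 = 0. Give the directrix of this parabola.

Only y is squared. Complete the square in y: (y - 10)² = -44(x - 5).
Vertex (5, 10); 4p = -44 so p = -11. Opens left.
Directrix is the vertical line x = h − p = 5 − (-11) = 16.

x = 16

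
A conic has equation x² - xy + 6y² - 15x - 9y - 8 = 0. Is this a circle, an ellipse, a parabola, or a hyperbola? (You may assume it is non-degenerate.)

ellipse

A = 1, B = -1, C = 6.
Discriminant B² − 4AC = (-1)² − 4·1·6 = -23.
B² − 4AC < 0 ⇒ ellipse.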